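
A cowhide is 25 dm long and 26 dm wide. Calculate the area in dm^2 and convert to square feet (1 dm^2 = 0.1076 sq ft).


650 dm^2
69.94 sq ft

Area = 25 x 26 = 650 dm^2
Conversion: 650 x 0.1076 = 69.94 sq ft


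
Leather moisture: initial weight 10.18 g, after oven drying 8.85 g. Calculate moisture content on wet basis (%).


Moisture = 10.18 - 8.85 = 1.33 g
MC = 1.33 / 10.18 x 100 = 13.1%


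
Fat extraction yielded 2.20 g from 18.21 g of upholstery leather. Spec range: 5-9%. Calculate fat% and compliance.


Fat content = 12.1%
Compliant: No

Fat% = 2.20 / 18.21 x 100 = 12.1%
Spec range: 5-9%
Compliant: No


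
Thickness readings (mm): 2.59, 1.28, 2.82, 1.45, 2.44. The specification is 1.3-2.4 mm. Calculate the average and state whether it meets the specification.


Sum = 10.58
Average = 10.58 / 5 = 2.12 mm
Specification range: 1.3 to 2.4 mm
Within spec: Yes


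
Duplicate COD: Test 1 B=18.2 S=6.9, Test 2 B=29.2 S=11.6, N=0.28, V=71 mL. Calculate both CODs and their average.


COD1 = 356.5 mg/L
COD2 = 555.3 mg/L
Average = 455.9 mg/L

COD1 = (18.2 - 6.9) x 0.28 x 8000 / 71 = 356.5 mg/L
COD2 = (29.2 - 11.6) x 0.28 x 8000 / 71 = 555.3 mg/L
Average = (356.5 + 555.3) / 2 = 455.9 mg/L


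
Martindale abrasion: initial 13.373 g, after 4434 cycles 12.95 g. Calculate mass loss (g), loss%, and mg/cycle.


Loss = 13.373 - 12.95 = 0.423 g
Loss% = 0.423 / 13.373 x 100 = 3.16%
Rate = 0.423 / 4434 x 1000 = 0.095 mg/cycle


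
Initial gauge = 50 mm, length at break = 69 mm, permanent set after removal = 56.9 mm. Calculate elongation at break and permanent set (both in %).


Elongation at break = (69 - 50) / 50 x 100 = 38.0%
Permanent set = (56.9 - 50) / 50 x 100 = 13.8%


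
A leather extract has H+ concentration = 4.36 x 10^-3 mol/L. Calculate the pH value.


pH = -log10[H+]
pH = -log10(4.36 x 10^-3) = 2.36


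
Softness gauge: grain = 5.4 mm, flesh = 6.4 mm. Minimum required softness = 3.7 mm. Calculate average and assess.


Average = (5.4 + 6.4) / 2 = 5.90 mm
Minimum = 3.7 mm
Meets requirement: Yes


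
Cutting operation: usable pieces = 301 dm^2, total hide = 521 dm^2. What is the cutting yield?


Yield = usable / total x 100
Yield = 301 / 521 x 100 = 57.8%


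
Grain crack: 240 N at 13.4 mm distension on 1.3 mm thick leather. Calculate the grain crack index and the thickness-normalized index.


Crack index = 240 / 13.4 = 17.9 N/mm
Normalized = 17.9 / 1.3 = 13.8 N/mm per mm


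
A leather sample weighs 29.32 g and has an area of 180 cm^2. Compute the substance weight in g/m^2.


Substance weight = mass / area x 10000
SW = 29.32 / 180 x 10000
SW = 1628.9 g/m^2


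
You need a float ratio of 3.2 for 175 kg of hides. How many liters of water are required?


Water = hide weight x target ratio
Water = 175 x 3.2 = 560.0 L


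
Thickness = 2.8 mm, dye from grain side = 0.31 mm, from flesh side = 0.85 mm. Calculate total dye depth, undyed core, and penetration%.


Total dyed = 1.16 mm
Undyed core = 1.64 mm
Penetration = 41.4%

Total dyed = 0.31 + 0.85 = 1.16 mm
Undyed core = 2.8 - 1.16 = 1.64 mm
Penetration = 1.16 / 2.8 x 100 = 41.4%


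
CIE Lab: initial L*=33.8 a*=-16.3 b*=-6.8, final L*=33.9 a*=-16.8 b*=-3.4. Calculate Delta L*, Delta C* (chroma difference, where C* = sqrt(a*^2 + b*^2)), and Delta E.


Delta L* = 0.1
Delta C* = -0.52
Delta E = 3.44

Delta L* = 33.9 - 33.8 = 0.1
C1* = sqrt((-16.3)^2 + (-6.8)^2) = 17.662
C2* = sqrt((-16.8)^2 + (-3.4)^2) = 17.141
Delta C* = 17.141 - 17.662 = -0.52
Delta E = sqrt((0.1)^2 + (-0.5)^2 + (3.4)^2) = 3.44


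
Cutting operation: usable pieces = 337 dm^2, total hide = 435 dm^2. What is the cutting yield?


77.5%

Yield = usable / total x 100
Yield = 337 / 435 x 100 = 77.5%


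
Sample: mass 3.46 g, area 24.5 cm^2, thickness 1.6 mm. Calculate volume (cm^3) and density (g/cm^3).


Thickness in cm = 1.6 / 10 = 0.16 cm
Volume = 24.5 x 0.16 = 3.920 cm^3
Density = 3.46 / 3.920 = 0.883 g/cm^3


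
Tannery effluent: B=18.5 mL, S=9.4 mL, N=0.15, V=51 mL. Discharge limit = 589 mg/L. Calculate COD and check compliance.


COD = 214.1 mg/L
Compliant: Yes


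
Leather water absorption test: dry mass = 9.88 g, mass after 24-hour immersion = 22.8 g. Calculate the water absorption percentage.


130.8%


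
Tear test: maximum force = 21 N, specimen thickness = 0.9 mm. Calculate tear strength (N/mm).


Tear strength = force / thickness
Tear = 21 / 0.9 = 23.3 N/mm


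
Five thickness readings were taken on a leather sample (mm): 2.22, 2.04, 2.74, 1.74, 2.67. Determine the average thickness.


2.28 mm


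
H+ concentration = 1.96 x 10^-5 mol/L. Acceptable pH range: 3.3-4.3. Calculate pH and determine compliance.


pH = 4.71
Compliant: No

pH = -log10(1.96 x 10^-5) = 4.71
Range: 3.3 to 4.3
Compliant: No


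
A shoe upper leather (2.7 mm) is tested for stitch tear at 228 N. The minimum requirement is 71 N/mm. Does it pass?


STS = 228 / 2.7 = 84.4 N/mm
Minimum required: 71 N/mm
Passes: Yes


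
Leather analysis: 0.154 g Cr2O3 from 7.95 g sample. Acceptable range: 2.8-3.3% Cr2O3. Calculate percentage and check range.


Cr2O3% = 0.154 / 7.95 x 100 = 1.94%
Acceptable range: 2.8 to 3.3%
Within range: No


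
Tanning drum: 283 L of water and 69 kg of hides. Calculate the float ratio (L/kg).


4.1

Float ratio = water / hide weight
Ratio = 283 / 69 = 4.1


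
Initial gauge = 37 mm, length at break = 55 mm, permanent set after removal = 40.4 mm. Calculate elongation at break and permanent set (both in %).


Elongation at break = 48.6%
Permanent set = 9.2%


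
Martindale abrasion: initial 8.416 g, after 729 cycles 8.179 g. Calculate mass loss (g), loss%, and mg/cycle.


Mass loss = 0.237 g
Loss = 2.82%
Rate = 0.325 mg/cycle

Loss = 8.416 - 8.179 = 0.237 g
Loss% = 0.237 / 8.416 x 100 = 2.82%
Rate = 0.237 / 729 x 1000 = 0.325 mg/cycle


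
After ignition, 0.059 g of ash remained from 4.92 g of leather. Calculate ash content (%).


Ash% = 0.059 / 4.92 x 100
Ash% = 1.20%


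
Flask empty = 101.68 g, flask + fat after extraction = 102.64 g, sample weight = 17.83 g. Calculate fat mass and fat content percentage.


Fat mass = 102.64 - 101.68 = 0.96 g
Fat% = 0.96 / 17.83 x 100 = 5.4%


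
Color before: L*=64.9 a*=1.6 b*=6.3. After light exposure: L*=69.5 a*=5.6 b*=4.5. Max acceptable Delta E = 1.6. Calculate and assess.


Delta E = 6.36
Passes: No


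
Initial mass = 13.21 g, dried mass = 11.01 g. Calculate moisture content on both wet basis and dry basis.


Wet basis = 16.7%
Dry basis = 20.0%


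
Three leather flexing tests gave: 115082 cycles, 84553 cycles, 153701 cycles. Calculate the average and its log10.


Average = 117779 cycles
log10 = 5.07


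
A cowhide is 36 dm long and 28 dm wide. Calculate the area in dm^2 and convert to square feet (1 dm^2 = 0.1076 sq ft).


Area = 36 x 28 = 1008 dm^2
Conversion: 1008 x 0.1076 = 108.46 sq ft


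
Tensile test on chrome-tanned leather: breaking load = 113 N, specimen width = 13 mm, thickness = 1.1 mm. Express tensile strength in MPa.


7.90 MPa

Cross-section = 13 x 1.1 = 14.3 mm^2
TS = 113 / 14.3 = 7.90 MPa
(1 N/mm^2 = 1 MPa)


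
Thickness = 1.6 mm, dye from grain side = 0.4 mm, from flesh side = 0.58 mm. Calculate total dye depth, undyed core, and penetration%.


Total dyed = 0.98 mm
Undyed core = 0.62 mm
Penetration = 61.3%

Total dyed = 0.4 + 0.58 = 0.98 mm
Undyed core = 1.6 - 0.98 = 0.62 mm
Penetration = 0.98 / 1.6 x 100 = 61.3%


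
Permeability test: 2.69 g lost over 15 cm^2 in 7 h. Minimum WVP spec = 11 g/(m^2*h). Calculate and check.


WVP = 256.19 g/(m^2*h)
Meets specification: Yes

WVP = 2.69 / (15 x 7) x 10000 = 256.19 g/(m^2*h)
Minimum: 11 g/(m^2*h)
Meets spec: Yes


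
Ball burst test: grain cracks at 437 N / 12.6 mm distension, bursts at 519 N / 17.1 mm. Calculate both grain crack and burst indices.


Crack index = 34.7 N/mm
Burst index = 30.4 N/mm

Crack index = 437 / 12.6 = 34.7 N/mm
Burst index = 519 / 17.1 = 30.4 N/mm


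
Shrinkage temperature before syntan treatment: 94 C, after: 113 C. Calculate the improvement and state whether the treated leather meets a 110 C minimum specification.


Improvement = 19 C
Meets 110 C spec: Yes

Improvement = 113 - 94 = 19 C
Spec check: 113 C >= 110 C? Yes


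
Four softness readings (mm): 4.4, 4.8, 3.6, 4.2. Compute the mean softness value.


4.25 mm

Sum = 4.4 + 4.8 + 3.6 + 4.2
Mean = 17.0 / 4 = 4.25 mm


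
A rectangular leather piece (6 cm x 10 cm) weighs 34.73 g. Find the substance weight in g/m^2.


Area = 6 x 10 = 60 cm^2
SW = 34.73 / 60 x 10000 = 5788.3 g/m^2


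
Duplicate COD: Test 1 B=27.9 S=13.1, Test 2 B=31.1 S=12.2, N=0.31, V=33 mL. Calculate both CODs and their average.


COD1 = 1112.2 mg/L
COD2 = 1420.4 mg/L
Average = 1266.3 mg/L

COD1 = (27.9 - 13.1) x 0.31 x 8000 / 33 = 1112.2 mg/L
COD2 = (31.1 - 12.2) x 0.31 x 8000 / 33 = 1420.4 mg/L
Average = (1112.2 + 1420.4) / 2 = 1266.3 mg/L


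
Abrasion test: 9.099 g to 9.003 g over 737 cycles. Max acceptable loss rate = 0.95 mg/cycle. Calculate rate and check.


Loss = 9.099 - 9.003 = 0.096 g
Rate = 0.096 g / 737 cycles x 1000 = 0.130 mg/cycle
Max = 0.95 mg/cycle
Passes: Yes


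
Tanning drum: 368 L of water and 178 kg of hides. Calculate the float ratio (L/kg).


2.1


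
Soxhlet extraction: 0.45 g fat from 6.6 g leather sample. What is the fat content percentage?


Fat content = 0.45 / 6.6 x 100
Fat = 6.8%


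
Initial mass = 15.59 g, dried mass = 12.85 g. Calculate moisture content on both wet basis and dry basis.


Moisture lost = 15.59 - 12.85 = 2.74 g
Wet basis MC = 2.74 / 15.59 x 100 = 17.6%
Dry basis MC = 2.74 / 12.85 x 100 = 21.3%


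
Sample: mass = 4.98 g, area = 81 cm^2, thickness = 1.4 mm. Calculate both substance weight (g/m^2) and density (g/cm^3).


Substance weight = 614.8 g/m^2
Density = 0.439 g/cm^3


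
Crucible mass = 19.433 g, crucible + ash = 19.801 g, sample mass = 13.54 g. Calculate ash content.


Ash mass = 19.801 - 19.433 = 0.368 g
Ash% = 0.368 / 13.54 x 100 = 2.72%


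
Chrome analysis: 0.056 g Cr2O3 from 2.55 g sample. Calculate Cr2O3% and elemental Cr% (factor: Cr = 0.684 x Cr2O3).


Cr2O3% = 0.056 / 2.55 x 100 = 2.20%
Cr% = 2.20 x 0.684 = 1.50%


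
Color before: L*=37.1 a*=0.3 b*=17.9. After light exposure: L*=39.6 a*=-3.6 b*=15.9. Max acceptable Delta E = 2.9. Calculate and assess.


Delta E = 5.05
Passes: No

dL = 2.5, da = -3.9, db = -2.0
dE = sqrt((2.5)^2 + (-3.9)^2 + (-2.0)^2) = 5.05
Max = 2.9
Passes: No


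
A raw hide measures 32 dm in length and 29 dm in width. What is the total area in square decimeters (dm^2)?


928 dm^2

Area = length x width
Area = 32 x 29 = 928 dm^2


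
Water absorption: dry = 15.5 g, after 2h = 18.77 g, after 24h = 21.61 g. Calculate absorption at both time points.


2h absorption = 21.1%
24h absorption = 39.4%

WA (2h) = (18.77 - 15.5) / 15.5 x 100 = 21.1%
WA (24h) = (21.61 - 15.5) / 15.5 x 100 = 39.4%


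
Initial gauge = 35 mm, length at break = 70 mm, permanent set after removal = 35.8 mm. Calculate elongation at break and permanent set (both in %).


Elongation at break = (70 - 35) / 35 x 100 = 100.0%
Permanent set = (35.8 - 35) / 35 x 100 = 2.3%


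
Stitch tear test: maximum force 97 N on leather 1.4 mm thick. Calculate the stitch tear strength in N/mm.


69.3 N/mm


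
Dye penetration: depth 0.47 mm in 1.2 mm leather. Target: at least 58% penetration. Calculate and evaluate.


Penetration = 0.47 / 1.2 x 100 = 39.2%
Target: 58%
Meets target: No


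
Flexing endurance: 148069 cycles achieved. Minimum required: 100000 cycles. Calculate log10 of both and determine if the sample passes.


Achieved: log10 = 5.17
Required: log10 = 5.00
Passes: Yes

log10(148069) = 5.17
log10(100000) = 5.00
Passes: Yes


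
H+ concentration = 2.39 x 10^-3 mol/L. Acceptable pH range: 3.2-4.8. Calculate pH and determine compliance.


pH = -log10(2.39 x 10^-3) = 2.62
Range: 3.2 to 4.8
Compliant: No


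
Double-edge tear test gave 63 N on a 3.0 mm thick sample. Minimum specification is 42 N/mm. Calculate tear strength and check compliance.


Tear strength = 21.0 N/mm
Compliant: No


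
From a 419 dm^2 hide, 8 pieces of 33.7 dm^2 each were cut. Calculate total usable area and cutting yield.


Total usable = 8 x 33.7 = 269.6 dm^2
Yield = 269.6 / 419 x 100 = 64.3%


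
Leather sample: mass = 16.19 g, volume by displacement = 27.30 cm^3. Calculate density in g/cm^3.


0.593 g/cm^3


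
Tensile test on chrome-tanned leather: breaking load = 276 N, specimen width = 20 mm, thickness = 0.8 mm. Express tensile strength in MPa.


17.25 MPa

Cross-section = 20 x 0.8 = 16.0 mm^2
TS = 276 / 16.0 = 17.25 MPa
(1 N/mm^2 = 1 MPa)


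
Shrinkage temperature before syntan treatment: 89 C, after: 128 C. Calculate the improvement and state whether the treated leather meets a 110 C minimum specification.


Improvement = 39 C
Meets 110 C spec: Yes


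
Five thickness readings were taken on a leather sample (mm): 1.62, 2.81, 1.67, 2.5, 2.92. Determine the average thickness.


2.30 mm

Sum = 1.62 + 2.81 + 1.67 + 2.5 + 2.92 = 11.52
Average = 11.52 / 5 = 2.30 mm


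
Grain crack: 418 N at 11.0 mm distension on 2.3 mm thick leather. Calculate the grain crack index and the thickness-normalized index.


Crack index = 418 / 11.0 = 38.0 N/mm
Normalized = 38.0 / 2.3 = 16.5 N/mm per mm


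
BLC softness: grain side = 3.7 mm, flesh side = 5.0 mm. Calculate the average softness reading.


4.35 mm

Average = (3.7 + 5.0) / 2
Average = 4.35 mm


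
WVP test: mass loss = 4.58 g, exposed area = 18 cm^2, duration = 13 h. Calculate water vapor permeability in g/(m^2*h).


195.73 g/(m^2*h)

WVP = mass_loss / (area x time) x 10000
WVP = 4.58 / (18 x 13) x 10000
WVP = 4.58 / 234 x 10000 = 195.73 g/(m^2*h)


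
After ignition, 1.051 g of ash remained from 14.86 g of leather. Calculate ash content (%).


Ash% = 1.051 / 14.86 x 100
Ash% = 7.07%


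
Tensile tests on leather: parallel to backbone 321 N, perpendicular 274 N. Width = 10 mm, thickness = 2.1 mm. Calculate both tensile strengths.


Parallel = 15.29 N/mm^2
Perpendicular = 13.05 N/mm^2

Area = 10 x 2.1 = 21.0 mm^2
TS (parallel) = 321 / 21.0 = 15.29 N/mm^2
TS (perpendicular) = 274 / 21.0 = 13.05 N/mm^2


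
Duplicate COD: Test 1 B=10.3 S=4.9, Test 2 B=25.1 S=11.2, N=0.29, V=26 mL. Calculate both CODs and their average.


COD1 = (10.3 - 4.9) x 0.29 x 8000 / 26 = 481.8 mg/L
COD2 = (25.1 - 11.2) x 0.29 x 8000 / 26 = 1240.3 mg/L
Average = (481.8 + 1240.3) / 2 = 861.1 mg/L


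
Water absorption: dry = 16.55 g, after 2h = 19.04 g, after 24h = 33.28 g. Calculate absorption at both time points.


2h absorption = 15.0%
24h absorption = 101.1%


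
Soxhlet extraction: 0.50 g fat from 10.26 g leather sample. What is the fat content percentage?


Fat content = 0.50 / 10.26 x 100
Fat = 4.9%


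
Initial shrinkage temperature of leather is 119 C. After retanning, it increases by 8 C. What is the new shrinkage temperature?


127 C


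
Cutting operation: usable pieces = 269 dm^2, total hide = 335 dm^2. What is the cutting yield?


80.3%


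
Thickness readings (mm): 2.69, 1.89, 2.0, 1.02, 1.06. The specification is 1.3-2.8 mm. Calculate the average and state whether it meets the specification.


Average = 1.73 mm
Within specification: Yes

Sum = 8.66
Average = 8.66 / 5 = 1.73 mm
Specification range: 1.3 to 2.8 mm
Within spec: Yes


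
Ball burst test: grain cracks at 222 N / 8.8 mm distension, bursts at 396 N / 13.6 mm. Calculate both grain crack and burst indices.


Crack index = 222 / 8.8 = 25.2 N/mm
Burst index = 396 / 13.6 = 29.1 N/mm


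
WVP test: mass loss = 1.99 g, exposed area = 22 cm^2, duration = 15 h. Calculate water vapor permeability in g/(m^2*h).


WVP = mass_loss / (area x time) x 10000
WVP = 1.99 / (22 x 15) x 10000
WVP = 1.99 / 330 x 10000 = 60.30 g/(m^2*h)


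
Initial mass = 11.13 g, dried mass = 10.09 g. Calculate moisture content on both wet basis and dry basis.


Moisture lost = 11.13 - 10.09 = 1.04 g
Wet basis MC = 1.04 / 11.13 x 100 = 9.3%
Dry basis MC = 1.04 / 10.09 x 100 = 10.3%


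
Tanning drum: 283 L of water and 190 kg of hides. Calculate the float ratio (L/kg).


Float ratio = water / hide weight
Ratio = 283 / 190 = 1.5


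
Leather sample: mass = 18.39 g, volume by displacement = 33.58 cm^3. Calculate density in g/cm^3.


0.548 g/cm^3

Density = mass / volume
Density = 18.39 / 33.58 = 0.548 g/cm^3


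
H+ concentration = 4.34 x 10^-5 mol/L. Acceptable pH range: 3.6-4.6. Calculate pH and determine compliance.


pH = -log10(4.34 x 10^-5) = 4.36
Range: 3.6 to 4.6
Compliant: Yes


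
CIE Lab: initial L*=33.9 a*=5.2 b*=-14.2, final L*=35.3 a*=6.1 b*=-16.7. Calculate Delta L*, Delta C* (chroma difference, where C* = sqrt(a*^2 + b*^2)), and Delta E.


Delta L* = 35.3 - 33.9 = 1.4
C1* = sqrt((5.2)^2 + (-14.2)^2) = 15.122
C2* = sqrt((6.1)^2 + (-16.7)^2) = 17.779
Delta C* = 17.779 - 15.122 = 2.66
Delta E = sqrt((1.4)^2 + (0.9)^2 + (-2.5)^2) = 3.00


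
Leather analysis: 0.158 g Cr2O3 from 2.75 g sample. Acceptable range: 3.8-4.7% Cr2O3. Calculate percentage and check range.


Cr2O3 = 5.75%
Within range: No

Cr2O3% = 0.158 / 2.75 x 100 = 5.75%
Acceptable range: 3.8 to 4.7%
Within range: No


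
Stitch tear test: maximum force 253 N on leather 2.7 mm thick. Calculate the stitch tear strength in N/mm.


Stitch tear strength = force / thickness
STS = 253 / 2.7 = 93.7 N/mm


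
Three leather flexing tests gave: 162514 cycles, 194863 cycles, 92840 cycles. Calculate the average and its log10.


Average = 150072 cycles
log10 = 5.18


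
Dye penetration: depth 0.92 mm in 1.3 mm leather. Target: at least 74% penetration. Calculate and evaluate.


Penetration = 0.92 / 1.3 x 100 = 70.8%
Target: 74%
Meets target: No


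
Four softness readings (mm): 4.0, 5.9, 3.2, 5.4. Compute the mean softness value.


Sum = 4.0 + 5.9 + 3.2 + 5.4
Mean = 18.5 / 4 = 4.63 mm


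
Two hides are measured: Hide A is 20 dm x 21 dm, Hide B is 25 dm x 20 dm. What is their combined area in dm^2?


920 dm^2


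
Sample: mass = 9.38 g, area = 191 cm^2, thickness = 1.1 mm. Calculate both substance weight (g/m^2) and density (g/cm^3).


SW = 9.38 / 191 x 10000 = 491.1 g/m^2
Volume = 191 x 1.1 / 10 = 21.01 cm^3
Density = 9.38 / 21.01 = 0.446 g/cm^3


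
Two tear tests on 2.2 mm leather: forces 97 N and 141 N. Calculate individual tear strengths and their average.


Tear 1 = 97 / 2.2 = 44.1 N/mm
Tear 2 = 141 / 2.2 = 64.1 N/mm
Average = (44.1 + 64.1) / 2 = 54.1 N/mm


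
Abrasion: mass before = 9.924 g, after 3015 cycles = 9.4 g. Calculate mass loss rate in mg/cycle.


0.174 mg/cycle


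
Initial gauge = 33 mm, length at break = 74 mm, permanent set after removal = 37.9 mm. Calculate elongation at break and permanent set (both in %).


Elongation at break = (74 - 33) / 33 x 100 = 124.2%
Permanent set = (37.9 - 33) / 33 x 100 = 14.8%


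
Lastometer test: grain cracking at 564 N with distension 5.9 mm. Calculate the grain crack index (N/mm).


Grain crack index = force / distension
Index = 564 / 5.9 = 95.6 N/mm


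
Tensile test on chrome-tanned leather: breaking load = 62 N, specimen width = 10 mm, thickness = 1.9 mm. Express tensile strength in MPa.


3.26 MPa


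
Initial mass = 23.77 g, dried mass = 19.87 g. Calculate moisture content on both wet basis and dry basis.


Wet basis = 16.4%
Dry basis = 19.6%


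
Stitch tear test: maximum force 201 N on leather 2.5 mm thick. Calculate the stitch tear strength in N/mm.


80.4 N/mm

Stitch tear strength = force / thickness
STS = 201 / 2.5 = 80.4 N/mm


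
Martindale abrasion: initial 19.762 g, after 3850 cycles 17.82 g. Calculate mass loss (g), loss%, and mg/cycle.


Mass loss = 1.942 g
Loss = 9.83%
Rate = 0.504 mg/cycle

Loss = 19.762 - 17.82 = 1.942 g
Loss% = 1.942 / 19.762 x 100 = 9.83%
Rate = 1.942 / 3850 x 1000 = 0.504 mg/cycle


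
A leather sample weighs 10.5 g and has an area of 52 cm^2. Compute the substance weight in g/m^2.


2019.2 g/m^2


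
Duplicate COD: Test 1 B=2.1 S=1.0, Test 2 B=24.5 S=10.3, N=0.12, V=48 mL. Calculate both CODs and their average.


COD1 = (2.1 - 1.0) x 0.12 x 8000 / 48 = 22.0 mg/L
COD2 = (24.5 - 10.3) x 0.12 x 8000 / 48 = 284.0 mg/L
Average = (22.0 + 284.0) / 2 = 153.0 mg/L


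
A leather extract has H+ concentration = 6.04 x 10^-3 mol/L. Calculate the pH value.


pH = 2.22

pH = -log10[H+]
pH = -log10(6.04 x 10^-3) = 2.22


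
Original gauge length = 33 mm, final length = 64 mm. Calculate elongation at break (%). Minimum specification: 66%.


Extension = 64 - 33 = 31 mm
Elongation = 31 / 33 x 100 = 93.9%
Minimum required: 66%
Meets specification: Yes


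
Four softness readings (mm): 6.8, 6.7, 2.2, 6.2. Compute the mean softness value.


Sum = 6.8 + 6.7 + 2.2 + 6.2
Mean = 21.9 / 4 = 5.48 mm


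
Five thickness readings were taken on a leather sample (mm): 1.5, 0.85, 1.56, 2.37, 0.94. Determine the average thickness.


Sum = 1.5 + 0.85 + 1.56 + 2.37 + 0.94 = 7.22
Average = 7.22 / 5 = 1.44 mm


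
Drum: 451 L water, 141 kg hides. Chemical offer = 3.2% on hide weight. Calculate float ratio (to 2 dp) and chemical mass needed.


Float ratio = 451 / 141 = 3.20
Chemical = 141 x 3.2 / 100 = 4.512 kg


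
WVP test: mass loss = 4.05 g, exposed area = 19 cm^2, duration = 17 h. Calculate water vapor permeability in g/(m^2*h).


125.39 g/(m^2*h)


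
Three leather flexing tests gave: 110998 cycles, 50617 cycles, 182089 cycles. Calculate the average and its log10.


Average = 114568 cycles
log10 = 5.06

Average = (110998 + 50617 + 182089) / 3 = 114568 cycles
log10(114568) = 5.06


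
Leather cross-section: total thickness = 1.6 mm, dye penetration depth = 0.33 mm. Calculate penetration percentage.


Penetration% = 0.33 / 1.6 x 100
Penetration = 20.6%


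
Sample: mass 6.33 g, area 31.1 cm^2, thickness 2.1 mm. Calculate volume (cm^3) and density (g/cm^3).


Volume = 6.531 cm^3
Density = 0.969 g/cm^3

Thickness in cm = 2.1 / 10 = 0.21 cm
Volume = 31.1 x 0.21 = 6.531 cm^3
Density = 6.33 / 6.531 = 0.969 g/cm^3


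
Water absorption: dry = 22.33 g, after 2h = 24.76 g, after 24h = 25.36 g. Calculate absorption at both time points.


2h absorption = 10.9%
24h absorption = 13.6%


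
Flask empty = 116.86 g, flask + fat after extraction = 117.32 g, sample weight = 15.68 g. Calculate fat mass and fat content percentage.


Fat mass = 0.46 g
Fat content = 2.9%


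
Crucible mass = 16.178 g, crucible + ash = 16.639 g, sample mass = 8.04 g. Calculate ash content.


Ash mass = 0.461 g
Ash content = 5.73%


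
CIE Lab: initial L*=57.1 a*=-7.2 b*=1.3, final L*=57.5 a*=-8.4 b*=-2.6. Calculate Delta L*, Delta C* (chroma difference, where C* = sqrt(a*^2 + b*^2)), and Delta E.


Delta L* = 0.4
Delta C* = 1.48
Delta E = 4.10


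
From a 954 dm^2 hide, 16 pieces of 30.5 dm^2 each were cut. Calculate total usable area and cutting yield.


Total usable = 16 x 30.5 = 488.0 dm^2
Yield = 488.0 / 954 x 100 = 51.2%


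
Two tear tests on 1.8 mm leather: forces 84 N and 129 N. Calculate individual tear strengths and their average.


Tear 1 = 84 / 1.8 = 46.7 N/mm
Tear 2 = 129 / 1.8 = 71.7 N/mm
Average = (46.7 + 71.7) / 2 = 59.2 N/mm


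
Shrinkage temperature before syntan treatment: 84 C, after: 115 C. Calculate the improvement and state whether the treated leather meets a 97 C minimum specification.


Improvement = 115 - 84 = 31 C
Spec check: 115 C >= 97 C? Yes


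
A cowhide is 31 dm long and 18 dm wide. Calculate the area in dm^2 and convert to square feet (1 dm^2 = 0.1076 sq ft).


Area = 31 x 18 = 558 dm^2
Conversion: 558 x 0.1076 = 60.04 sq ft


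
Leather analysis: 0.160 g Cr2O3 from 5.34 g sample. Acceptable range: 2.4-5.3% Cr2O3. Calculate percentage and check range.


Cr2O3 = 3.00%
Within range: Yes


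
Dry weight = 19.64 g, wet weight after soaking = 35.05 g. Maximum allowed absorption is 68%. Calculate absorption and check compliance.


Absorption = 78.5%
Compliant: No

WA = (35.05 - 19.64) / 19.64 x 100 = 78.5%
Maximum allowed: 68%
Compliant: No


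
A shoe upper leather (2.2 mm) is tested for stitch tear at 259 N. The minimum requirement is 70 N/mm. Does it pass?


STS = 117.7 N/mm
Passes: Yes

STS = 259 / 2.2 = 117.7 N/mm
Minimum required: 70 N/mm
Passes: Yes


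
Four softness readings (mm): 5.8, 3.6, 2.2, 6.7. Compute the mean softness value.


4.58 mm

Sum = 5.8 + 3.6 + 2.2 + 6.7
Mean = 18.3 / 4 = 4.58 mm


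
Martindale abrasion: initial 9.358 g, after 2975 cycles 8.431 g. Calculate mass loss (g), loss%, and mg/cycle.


Mass loss = 0.927 g
Loss = 9.91%
Rate = 0.312 mg/cycle


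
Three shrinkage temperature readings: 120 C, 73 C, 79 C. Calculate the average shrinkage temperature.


Average = (120 + 73 + 79) / 3
Average = 272 / 3 = 90.7 C


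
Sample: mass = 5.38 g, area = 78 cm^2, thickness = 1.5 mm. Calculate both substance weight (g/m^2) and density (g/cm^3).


Substance weight = 689.7 g/m^2
Density = 0.460 g/cm^3

SW = 5.38 / 78 x 10000 = 689.7 g/m^2
Volume = 78 x 1.5 / 10 = 11.70 cm^3
Density = 5.38 / 11.70 = 0.460 g/cm^3


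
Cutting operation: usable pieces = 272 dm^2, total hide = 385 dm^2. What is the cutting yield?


Yield = usable / total x 100
Yield = 272 / 385 x 100 = 70.6%


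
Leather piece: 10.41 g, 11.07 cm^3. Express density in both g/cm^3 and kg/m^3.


0.940 g/cm^3
940 kg/m^3

Density = 10.41 / 11.07 = 0.940 g/cm^3
Convert: 0.940 x 1000 = 940 kg/m^3


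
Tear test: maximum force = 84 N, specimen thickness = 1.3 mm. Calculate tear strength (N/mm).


Tear strength = force / thickness
Tear = 84 / 1.3 = 64.6 N/mm


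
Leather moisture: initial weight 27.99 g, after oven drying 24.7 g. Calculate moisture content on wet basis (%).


11.8%


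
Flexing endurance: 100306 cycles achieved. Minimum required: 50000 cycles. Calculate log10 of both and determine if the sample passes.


Achieved: log10 = 5.00
Required: log10 = 4.70
Passes: Yes


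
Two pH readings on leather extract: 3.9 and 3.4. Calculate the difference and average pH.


Difference = 0.5
Average pH = 3.65

Difference = |3.9 - 3.4| = 0.5
Average = (3.9 + 3.4) / 2 = 3.65


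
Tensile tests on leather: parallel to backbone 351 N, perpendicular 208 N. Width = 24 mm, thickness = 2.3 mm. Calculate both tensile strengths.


Parallel = 6.36 N/mm^2
Perpendicular = 3.77 N/mm^2

Area = 24 x 2.3 = 55.2 mm^2
TS (parallel) = 351 / 55.2 = 6.36 N/mm^2
TS (perpendicular) = 208 / 55.2 = 3.77 N/mm^2


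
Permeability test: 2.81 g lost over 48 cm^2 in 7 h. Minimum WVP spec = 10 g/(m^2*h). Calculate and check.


WVP = 2.81 / (48 x 7) x 10000 = 83.63 g/(m^2*h)
Minimum: 10 g/(m^2*h)
Meets spec: Yes


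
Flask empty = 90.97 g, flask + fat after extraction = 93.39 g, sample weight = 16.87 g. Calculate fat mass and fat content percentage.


Fat mass = 93.39 - 90.97 = 2.42 g
Fat% = 2.42 / 16.87 x 100 = 14.3%


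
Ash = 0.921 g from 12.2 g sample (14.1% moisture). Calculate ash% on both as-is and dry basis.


As-is ash% = 0.921 / 12.2 x 100 = 7.55%
Dry mass = 12.2 x (100 - 14.1) / 100 = 10.4798 g
Dry-basis ash% = 0.921 / 10.4798 x 100 = 8.79%


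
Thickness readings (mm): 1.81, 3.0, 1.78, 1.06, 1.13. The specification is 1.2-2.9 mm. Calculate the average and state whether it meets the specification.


Average = 1.76 mm
Within specification: Yes


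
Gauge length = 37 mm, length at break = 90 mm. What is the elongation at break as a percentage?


Extension = 90 - 37 = 53 mm
Elongation = 53 / 37 x 100 = 143.2%


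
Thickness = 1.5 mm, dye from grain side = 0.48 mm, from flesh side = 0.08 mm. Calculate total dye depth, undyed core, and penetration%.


Total dyed = 0.48 + 0.08 = 0.56 mm
Undyed core = 1.5 - 0.56 = 0.94 mm
Penetration = 0.56 / 1.5 x 100 = 37.3%


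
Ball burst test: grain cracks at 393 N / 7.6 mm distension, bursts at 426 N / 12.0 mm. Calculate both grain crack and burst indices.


Crack index = 393 / 7.6 = 51.7 N/mm
Burst index = 426 / 12.0 = 35.5 N/mm


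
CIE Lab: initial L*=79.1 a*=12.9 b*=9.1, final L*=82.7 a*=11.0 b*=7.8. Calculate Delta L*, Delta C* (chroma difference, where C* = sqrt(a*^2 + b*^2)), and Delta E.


Delta L* = 82.7 - 79.1 = 3.6
C1* = sqrt((12.9)^2 + (9.1)^2) = 15.787
C2* = sqrt((11.0)^2 + (7.8)^2) = 13.485
Delta C* = 13.485 - 15.787 = -2.30
Delta E = sqrt((3.6)^2 + (-1.9)^2 + (-1.3)^2) = 4.27


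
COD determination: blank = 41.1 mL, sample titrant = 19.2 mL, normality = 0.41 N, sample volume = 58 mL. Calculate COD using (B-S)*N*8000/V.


COD = (41.1 - 19.2) x 0.41 x 8000 / 58
COD = 21.9 x 0.41 x 8000 / 58
COD = 1238.5 mg/L


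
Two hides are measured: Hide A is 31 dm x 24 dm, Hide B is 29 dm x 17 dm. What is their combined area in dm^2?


1237 dm^2


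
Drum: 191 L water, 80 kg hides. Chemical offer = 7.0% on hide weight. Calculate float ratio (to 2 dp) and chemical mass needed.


Float ratio = 2.39
Chemical needed = 5.6 kg


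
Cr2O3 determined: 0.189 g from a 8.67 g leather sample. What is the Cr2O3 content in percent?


2.18%

Cr2O3% = 0.189 / 8.67 x 100
Cr2O3% = 2.18%


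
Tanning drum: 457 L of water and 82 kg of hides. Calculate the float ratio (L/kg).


Float ratio = water / hide weight
Ratio = 457 / 82 = 5.6


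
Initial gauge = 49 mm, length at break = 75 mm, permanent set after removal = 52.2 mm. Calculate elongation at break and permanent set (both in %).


Elongation at break = (75 - 49) / 49 x 100 = 53.1%
Permanent set = (52.2 - 49) / 49 x 100 = 6.5%


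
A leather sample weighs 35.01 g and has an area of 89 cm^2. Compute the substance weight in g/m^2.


Substance weight = mass / area x 10000
SW = 35.01 / 89 x 10000
SW = 3933.7 g/m^2


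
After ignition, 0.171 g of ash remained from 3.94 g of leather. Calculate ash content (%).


4.34%

Ash% = 0.171 / 3.94 x 100
Ash% = 4.34%


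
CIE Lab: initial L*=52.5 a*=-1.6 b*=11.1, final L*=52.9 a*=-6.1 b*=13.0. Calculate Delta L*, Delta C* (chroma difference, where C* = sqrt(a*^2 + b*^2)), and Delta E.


Delta L* = 52.9 - 52.5 = 0.4
C1* = sqrt((-1.6)^2 + (11.1)^2) = 11.215
C2* = sqrt((-6.1)^2 + (13.0)^2) = 14.360
Delta C* = 14.360 - 11.215 = 3.15
Delta E = sqrt((0.4)^2 + (-4.5)^2 + (1.9)^2) = 4.90


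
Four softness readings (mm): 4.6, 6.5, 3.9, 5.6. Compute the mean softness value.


5.15 mm


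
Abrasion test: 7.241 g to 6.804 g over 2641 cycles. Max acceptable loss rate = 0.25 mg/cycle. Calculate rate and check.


Loss = 7.241 - 6.804 = 0.437 g
Rate = 0.437 g / 2641 cycles x 1000 = 0.165 mg/cycle
Max = 0.25 mg/cycle
Passes: Yes


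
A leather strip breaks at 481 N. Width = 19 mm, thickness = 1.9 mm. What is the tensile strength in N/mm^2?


Cross-sectional area = 19 x 1.9 = 36.1 mm^2
Tensile strength = 481 / 36.1 = 13.32 N/mm^2


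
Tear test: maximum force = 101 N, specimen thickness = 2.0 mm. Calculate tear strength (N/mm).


Tear strength = force / thickness
Tear = 101 / 2.0 = 50.5 N/mm


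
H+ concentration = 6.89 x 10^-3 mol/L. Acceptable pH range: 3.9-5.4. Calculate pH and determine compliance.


pH = -log10(6.89 x 10^-3) = 2.16
Range: 3.9 to 5.4
Compliant: No


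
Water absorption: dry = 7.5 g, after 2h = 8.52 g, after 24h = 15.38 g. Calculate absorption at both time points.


2h absorption = 13.6%
24h absorption = 105.1%

WA (2h) = (8.52 - 7.5) / 7.5 x 100 = 13.6%
WA (24h) = (15.38 - 7.5) / 7.5 x 100 = 105.1%


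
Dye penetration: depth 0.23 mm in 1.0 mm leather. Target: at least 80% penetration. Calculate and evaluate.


Penetration = 0.23 / 1.0 x 100 = 23.0%
Target: 80%
Meets target: No


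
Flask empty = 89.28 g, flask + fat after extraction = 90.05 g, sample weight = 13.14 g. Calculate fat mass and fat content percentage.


Fat mass = 0.77 g
Fat content = 5.9%


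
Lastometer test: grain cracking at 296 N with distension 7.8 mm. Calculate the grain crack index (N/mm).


Grain crack index = force / distension
Index = 296 / 7.8 = 37.9 N/mm


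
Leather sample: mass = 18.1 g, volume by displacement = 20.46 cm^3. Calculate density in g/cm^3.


0.885 g/cm^3

Density = mass / volume
Density = 18.1 / 20.46 = 0.885 g/cm^3


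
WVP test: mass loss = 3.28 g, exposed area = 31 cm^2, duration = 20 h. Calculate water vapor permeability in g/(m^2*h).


52.90 g/(m^2*h)

WVP = mass_loss / (area x time) x 10000
WVP = 3.28 / (31 x 20) x 10000
WVP = 3.28 / 620 x 10000 = 52.90 g/(m^2*h)


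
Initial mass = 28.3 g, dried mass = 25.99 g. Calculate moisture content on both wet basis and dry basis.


Wet basis = 8.2%
Dry basis = 8.9%

Moisture lost = 28.3 - 25.99 = 2.31 g
Wet basis MC = 2.31 / 28.3 x 100 = 8.2%
Dry basis MC = 2.31 / 25.99 x 100 = 8.9%


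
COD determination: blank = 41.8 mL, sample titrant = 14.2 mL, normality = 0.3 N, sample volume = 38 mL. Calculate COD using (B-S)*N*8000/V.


COD = (41.8 - 14.2) x 0.3 x 8000 / 38
COD = 27.6 x 0.3 x 8000 / 38
COD = 1743.2 mg/L


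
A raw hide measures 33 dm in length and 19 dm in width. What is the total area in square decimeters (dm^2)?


627 dm^2

Area = length x width
Area = 33 x 19 = 627 dm^2


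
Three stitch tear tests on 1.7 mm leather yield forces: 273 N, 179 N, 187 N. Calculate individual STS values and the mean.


STS1 = 160.6 N/mm
STS2 = 105.3 N/mm
STS3 = 110.0 N/mm
Mean = 125.3 N/mm


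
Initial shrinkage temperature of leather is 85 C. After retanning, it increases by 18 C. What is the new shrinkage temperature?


103 C

New Ts = 85 + 18 = 103 C


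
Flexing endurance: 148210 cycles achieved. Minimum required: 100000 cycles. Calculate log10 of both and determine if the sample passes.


log10(148210) = 5.17
log10(100000) = 5.00
Passes: Yes


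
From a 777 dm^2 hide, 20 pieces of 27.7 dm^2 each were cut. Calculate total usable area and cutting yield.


Total usable = 20 x 27.7 = 554.0 dm^2
Yield = 554.0 / 777 x 100 = 71.3%


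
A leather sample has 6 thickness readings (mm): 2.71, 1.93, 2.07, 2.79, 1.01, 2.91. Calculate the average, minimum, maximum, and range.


Sum = 13.42
Average = 13.42 / 6 = 2.24 mm
Minimum = 1.01 mm
Maximum = 2.91 mm
Range = 2.91 - 1.01 = 1.90 mm


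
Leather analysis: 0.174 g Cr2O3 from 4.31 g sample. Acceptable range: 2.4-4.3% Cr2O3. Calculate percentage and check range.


Cr2O3 = 4.04%
Within range: Yes


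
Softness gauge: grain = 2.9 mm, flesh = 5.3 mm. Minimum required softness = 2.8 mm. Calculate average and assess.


Average softness = 4.10 mm
Meets requirement: Yes


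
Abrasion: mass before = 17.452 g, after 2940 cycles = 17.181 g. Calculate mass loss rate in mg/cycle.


Mass loss = 17.452 - 17.181 = 0.271 g
Rate = 0.271 / 2940 x 1000 = 0.092 mg/cycle


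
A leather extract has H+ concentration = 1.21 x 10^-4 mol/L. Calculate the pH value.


pH = -log10[H+]
pH = -log10(1.21 x 10^-4) = 3.92


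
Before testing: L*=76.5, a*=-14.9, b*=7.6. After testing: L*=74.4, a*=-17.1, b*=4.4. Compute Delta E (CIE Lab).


dL = 74.4 - 76.5 = -2.1
da = -17.1 - (-14.9) = -2.2
db = 4.4 - 7.6 = -3.2
dE = sqrt((-2.1)^2 + (-2.2)^2 + (-3.2)^2) = 4.41


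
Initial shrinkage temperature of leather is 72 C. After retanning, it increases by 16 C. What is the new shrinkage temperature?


88 C

New Ts = 72 + 16 = 88 C


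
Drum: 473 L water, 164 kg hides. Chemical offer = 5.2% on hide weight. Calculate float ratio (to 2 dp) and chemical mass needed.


Float ratio = 2.88
Chemical needed = 8.528 kg


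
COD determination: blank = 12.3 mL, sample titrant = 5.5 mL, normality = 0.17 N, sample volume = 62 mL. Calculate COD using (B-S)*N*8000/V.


COD = (12.3 - 5.5) x 0.17 x 8000 / 62
COD = 6.8 x 0.17 x 8000 / 62
COD = 149.2 mg/L


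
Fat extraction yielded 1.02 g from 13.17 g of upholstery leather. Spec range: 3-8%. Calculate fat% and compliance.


Fat% = 1.02 / 13.17 x 100 = 7.7%
Spec range: 3-8%
Compliant: Yes


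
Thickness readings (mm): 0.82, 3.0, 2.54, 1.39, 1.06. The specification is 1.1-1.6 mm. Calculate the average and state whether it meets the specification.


Sum = 8.81
Average = 8.81 / 5 = 1.76 mm
Specification range: 1.1 to 1.6 mm
Within spec: No


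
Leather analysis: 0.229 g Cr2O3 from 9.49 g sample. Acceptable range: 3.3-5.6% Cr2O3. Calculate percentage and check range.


Cr2O3% = 0.229 / 9.49 x 100 = 2.41%
Acceptable range: 3.3 to 5.6%
Within range: No


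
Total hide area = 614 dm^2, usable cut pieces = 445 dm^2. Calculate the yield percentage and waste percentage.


Yield = 72.5%
Waste = 27.5%


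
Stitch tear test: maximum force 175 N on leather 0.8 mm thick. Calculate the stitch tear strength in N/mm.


Stitch tear strength = force / thickness
STS = 175 / 0.8 = 218.8 N/mm


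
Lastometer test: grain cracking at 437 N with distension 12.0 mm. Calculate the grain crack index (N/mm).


36.4 N/mm

Grain crack index = force / distension
Index = 437 / 12.0 = 36.4 N/mm


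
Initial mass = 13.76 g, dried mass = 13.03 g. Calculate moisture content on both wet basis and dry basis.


Moisture lost = 13.76 - 13.03 = 0.73 g
Wet basis MC = 0.73 / 13.76 x 100 = 5.3%
Dry basis MC = 0.73 / 13.03 x 100 = 5.6%


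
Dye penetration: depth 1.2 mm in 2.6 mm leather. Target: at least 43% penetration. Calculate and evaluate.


Penetration = 1.2 / 2.6 x 100 = 46.2%
Target: 43%
Meets target: Yes


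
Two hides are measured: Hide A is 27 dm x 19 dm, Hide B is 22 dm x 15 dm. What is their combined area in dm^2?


843 dm^2


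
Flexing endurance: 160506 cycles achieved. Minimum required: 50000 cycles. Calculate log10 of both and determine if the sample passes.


log10(160506) = 5.21
log10(50000) = 4.70
Passes: Yes


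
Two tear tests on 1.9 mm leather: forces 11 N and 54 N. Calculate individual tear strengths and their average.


Tear 1 = 5.8 N/mm
Tear 2 = 28.4 N/mm
Average = 17.1 N/mm


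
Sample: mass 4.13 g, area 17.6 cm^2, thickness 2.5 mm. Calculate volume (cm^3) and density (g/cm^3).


Volume = 4.400 cm^3
Density = 0.939 g/cm^3


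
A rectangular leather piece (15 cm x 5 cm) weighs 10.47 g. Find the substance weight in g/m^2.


Area = 15 x 5 = 75 cm^2
SW = 10.47 / 75 x 10000 = 1396.0 g/m^2


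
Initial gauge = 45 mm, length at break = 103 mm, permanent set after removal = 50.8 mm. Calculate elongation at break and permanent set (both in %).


Elongation at break = 128.9%
Permanent set = 12.9%

Elongation at break = (103 - 45) / 45 x 100 = 128.9%
Permanent set = (50.8 - 45) / 45 x 100 = 12.9%


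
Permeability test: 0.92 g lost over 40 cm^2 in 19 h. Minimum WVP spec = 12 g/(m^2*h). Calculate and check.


WVP = 12.11 g/(m^2*h)
Meets specification: Yes

WVP = 0.92 / (40 x 19) x 10000 = 12.11 g/(m^2*h)
Minimum: 12 g/(m^2*h)
Meets spec: Yes


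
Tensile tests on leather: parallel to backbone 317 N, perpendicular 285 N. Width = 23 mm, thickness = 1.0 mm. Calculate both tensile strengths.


Parallel = 13.78 N/mm^2
Perpendicular = 12.39 N/mm^2


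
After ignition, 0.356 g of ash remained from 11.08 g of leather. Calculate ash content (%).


Ash% = 0.356 / 11.08 x 100
Ash% = 3.21%


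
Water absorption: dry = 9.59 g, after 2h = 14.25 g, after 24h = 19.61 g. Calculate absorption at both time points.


2h absorption = 48.6%
24h absorption = 104.5%


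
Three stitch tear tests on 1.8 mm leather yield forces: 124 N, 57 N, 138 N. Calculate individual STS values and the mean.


STS1 = 68.9 N/mm
STS2 = 31.7 N/mm
STS3 = 76.7 N/mm
Mean = 59.1 N/mm
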